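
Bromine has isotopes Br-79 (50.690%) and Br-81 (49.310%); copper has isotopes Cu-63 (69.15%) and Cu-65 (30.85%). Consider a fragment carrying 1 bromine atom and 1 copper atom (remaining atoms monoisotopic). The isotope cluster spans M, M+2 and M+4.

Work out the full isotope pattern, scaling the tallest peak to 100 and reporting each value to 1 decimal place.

70.5 : 100.0 : 30.6

Bromine pattern (n=1): 0.5069 : 0.4931
Copper pattern (n=1): 0.6915 : 0.3085
Convolve the two distributions (both contribute in 2-u steps):
  M: 0.5069×0.6915 = 0.350521
  M+2: 0.5069×0.3085 + 0.4931×0.6915 = 0.497357
  M+4: 0.4931×0.3085 = 0.152121
Scale to base peak (0.497357) = 100: 70.5 : 100.0 : 30.6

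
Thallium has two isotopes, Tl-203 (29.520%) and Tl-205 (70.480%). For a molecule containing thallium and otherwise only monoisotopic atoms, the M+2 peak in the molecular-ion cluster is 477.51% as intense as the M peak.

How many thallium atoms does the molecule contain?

The M+2/M ratio from n Tl atoms is n · q/p = n · 0.70480/0.29520.
n = 4.7751 × 0.29520/0.70480 = 2.00 ≈ 2

2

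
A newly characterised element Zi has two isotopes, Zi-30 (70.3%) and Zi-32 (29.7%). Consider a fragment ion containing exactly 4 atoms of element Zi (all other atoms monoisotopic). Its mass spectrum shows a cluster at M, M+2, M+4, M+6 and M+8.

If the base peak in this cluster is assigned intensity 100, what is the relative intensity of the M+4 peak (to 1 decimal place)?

63.4

(0.703 + 0.297)^4 gives M 0.2442, M+2 0.4127, M+4 0.2616, M+6 0.0737, M+8 0.0078; the largest is M+2.
P(M+2) = C(4,1) × 0.703^3 × 0.297^1 = 4 × 0.34742893 × 0.2970 = 0.412746 (base)
P(M+4) = C(4,2) × 0.703^2 × 0.297^2 = 6 × 0.494209 × 0.088209 = 0.261562
Relative intensity = 0.261562 / 0.412746 × 100 = 63.4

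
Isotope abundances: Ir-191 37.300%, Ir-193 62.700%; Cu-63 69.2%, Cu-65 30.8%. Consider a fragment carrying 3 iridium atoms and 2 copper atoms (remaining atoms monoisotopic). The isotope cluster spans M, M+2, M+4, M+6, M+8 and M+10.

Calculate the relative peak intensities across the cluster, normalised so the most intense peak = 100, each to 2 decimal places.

7.52 : 44.63 : 99.02 : 100.00 : 44.43 : 7.08

Iridium pattern (n=3): 0.05189512 : 0.26170165 : 0.43991135 : 0.24649188
Copper pattern (n=2): 0.478864 : 0.426272 : 0.094864
Convolve the two distributions (both contribute in 2-u steps):
  M: 0.05189512×0.478864 = 0.024851
  M+2: 0.05189512×0.426272 + 0.26170165×0.478864 = 0.147441
  M+4: 0.05189512×0.094864 + 0.26170165×0.426272 + 0.43991135×0.478864 = 0.327137
  M+6: 0.26170165×0.094864 + 0.43991135×0.426272 + 0.24649188×0.478864 = 0.330384
  M+8: 0.43991135×0.094864 + 0.24649188×0.426272 = 0.146804
  M+10: 0.24649188×0.094864 = 0.023383
Scale to base peak (0.330384) = 100: 7.52 : 44.63 : 99.02 : 100.00 : 44.43 : 7.08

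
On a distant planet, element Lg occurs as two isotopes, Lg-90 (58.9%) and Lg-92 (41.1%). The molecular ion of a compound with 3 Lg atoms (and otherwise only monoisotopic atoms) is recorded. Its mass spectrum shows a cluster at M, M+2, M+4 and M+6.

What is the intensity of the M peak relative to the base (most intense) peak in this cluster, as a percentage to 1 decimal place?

47.8%

Term probabilities: M 0.2043, M+2 0.4278, M+4 0.2985, M+6 0.0694. Base peak = M+2.
P(M+2) = C(3,1) × 0.589^2 × 0.411^1 = 3 × 0.346921 × 0.4110 = 0.427754 (base)
P(M) = C(3,0) × 0.589^3 × 0.411^0 = 1 × 0.20433647 × 1.0000 = 0.204336
Relative intensity = 0.204336 / 0.427754 × 100 = 47.8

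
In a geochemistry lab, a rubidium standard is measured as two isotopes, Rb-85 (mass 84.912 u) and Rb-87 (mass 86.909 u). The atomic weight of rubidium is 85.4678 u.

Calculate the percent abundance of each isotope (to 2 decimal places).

With x = fraction of Rb-85 (so Rb-87 is 1 − x):
84.912·x + 86.909·(1 − x) = 85.4678
(84.912 − 86.909)·x = 85.4678 − 86.909
x = -1.4412 / -1.997 = 0.72168 → 72.17% Rb-85, 27.83% Rb-87.

Rb-85: 72.17%, Rb-87: 27.83%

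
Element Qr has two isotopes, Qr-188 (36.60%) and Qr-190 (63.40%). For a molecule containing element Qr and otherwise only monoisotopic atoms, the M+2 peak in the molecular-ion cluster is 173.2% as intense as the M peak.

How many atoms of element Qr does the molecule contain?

1

The M+2/M ratio from n Qr atoms is n · q/p = n · 0.6340/0.3660.
n = 1.732 × 0.3660/0.6340 = 1.00 ≈ 1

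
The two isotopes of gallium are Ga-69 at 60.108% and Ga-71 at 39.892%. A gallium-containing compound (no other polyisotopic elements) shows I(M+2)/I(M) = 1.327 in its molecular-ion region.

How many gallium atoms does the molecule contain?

2

With n Ga atoms, P(M+2)/P(M) = C(n,1)·p^(n−1)q / p^n = n·q/p = n · 0.39892/0.60108.
n = 1.327 × 0.60108/0.39892 = 2.00 ≈ 2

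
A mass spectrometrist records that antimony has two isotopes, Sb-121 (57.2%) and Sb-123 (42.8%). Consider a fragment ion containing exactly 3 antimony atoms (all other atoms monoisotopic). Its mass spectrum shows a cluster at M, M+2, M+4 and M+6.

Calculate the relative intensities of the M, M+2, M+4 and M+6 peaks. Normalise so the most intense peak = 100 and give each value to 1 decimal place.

44.5 : 100.0 : 74.8 : 18.7

The 3 Sb atoms are independent, so intensities follow the terms of (0.572 + 0.428)^3.
P(M) = 0.572^3 = 0.187149
P(M+2) = 3 × 0.572^2 × 0.428^1 = 0.420104
P(M+4) = 3 × 0.572^1 × 0.428^2 = 0.314344
P(M+6) = 0.428^3 = 0.078403
The M+2 peak is largest (0.420104); scaling to 100 gives 44.5 : 100.0 : 74.8 : 18.7.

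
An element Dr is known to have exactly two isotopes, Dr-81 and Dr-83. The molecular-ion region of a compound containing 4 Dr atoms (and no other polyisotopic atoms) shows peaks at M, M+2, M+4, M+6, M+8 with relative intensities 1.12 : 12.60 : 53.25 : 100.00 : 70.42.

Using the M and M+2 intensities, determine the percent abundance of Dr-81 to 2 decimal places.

26.23%

If p is the fraction of Dr that is Dr-81, then I(M+2)/I(M) = [C(4,1)·p^3·(1−p)] / p^4 = 4·(1−p)/p = 12.60/1.12 = 11.2500
(1−p)/p = 11.2500/4 = 2.8125  ⇒  p = 1/(1 + 2.8125) = 0.2623
Dr-81: 26.23%, Dr-83: 73.77%.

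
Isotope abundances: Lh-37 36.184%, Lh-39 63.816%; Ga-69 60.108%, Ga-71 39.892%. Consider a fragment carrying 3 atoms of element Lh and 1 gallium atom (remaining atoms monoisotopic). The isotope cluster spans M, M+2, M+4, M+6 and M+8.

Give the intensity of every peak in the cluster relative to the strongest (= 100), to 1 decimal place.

7.8 : 46.4 : 100.0 : 90.9 : 28.3

Element Lh pattern (n=3): 0.04737505 : 0.25065939 : 0.44207605 : 0.2598895
Gallium pattern (n=1): 0.60108 : 0.39892
Convolve the two distributions (both contribute in 2-u steps):
  M: 0.04737505×0.60108 = 0.028476
  M+2: 0.04737505×0.39892 + 0.25065939×0.60108 = 0.169565
  M+4: 0.25065939×0.39892 + 0.44207605×0.60108 = 0.365716
  M+6: 0.44207605×0.39892 + 0.2598895×0.60108 = 0.332567
  M+8: 0.2598895×0.39892 = 0.103675
Scale to base peak (0.365716) = 100: 7.8 : 46.4 : 100.0 : 90.9 : 28.3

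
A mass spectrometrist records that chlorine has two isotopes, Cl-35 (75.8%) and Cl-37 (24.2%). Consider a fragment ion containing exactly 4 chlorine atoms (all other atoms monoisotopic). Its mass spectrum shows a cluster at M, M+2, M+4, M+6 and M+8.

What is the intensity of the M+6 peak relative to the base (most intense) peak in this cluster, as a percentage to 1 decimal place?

10.2%

Binomial terms of (0.758 + 0.242)^4: M 0.3301, M+2 0.4216, M+4 0.2019, M+6 0.0430, M+8 0.0034 → M+2 is the base peak.
P(M+2) = C(4,1) × 0.758^3 × 0.242^1 = 4 × 0.43551951 × 0.2420 = 0.421583 (base)
P(M+6) = C(4,3) × 0.758^1 × 0.242^3 = 4 × 0.7580 × 0.01417249 = 0.042971
Relative intensity = 0.042971 / 0.421583 × 100 = 10.2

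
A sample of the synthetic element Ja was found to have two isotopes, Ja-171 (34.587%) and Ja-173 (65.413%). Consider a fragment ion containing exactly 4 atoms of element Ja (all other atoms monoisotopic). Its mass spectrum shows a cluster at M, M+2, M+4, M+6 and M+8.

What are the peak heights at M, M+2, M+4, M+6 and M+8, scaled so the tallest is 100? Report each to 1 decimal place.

3.7 : 28.0 : 79.3 : 100.0 : 47.3

Each Ja atom is independently Ja-171 (p = 0.34587) or Ja-173 (q = 0.65413); the cluster is the binomial expansion (p + q)^4.
P(M) = 0.34587^4 = 0.014310
P(M+2) = 4 × 0.34587^3 × 0.65413^1 = 0.108259
P(M+4) = 6 × 0.34587^2 × 0.65413^2 = 0.307118
P(M+6) = 4 × 0.34587^1 × 0.65413^3 = 0.387227
P(M+8) = 0.65413^4 = 0.183086
The M+6 peak is largest (0.387227); scaling to 100 gives 3.7 : 28.0 : 79.3 : 100.0 : 47.3.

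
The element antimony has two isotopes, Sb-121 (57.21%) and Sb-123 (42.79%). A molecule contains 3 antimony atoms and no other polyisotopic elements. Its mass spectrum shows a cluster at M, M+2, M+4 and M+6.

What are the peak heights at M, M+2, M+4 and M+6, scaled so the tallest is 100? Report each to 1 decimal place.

Expanding (0.5721 + 0.4279)^3:
P(M) = 0.5721^3 = 0.187247
P(M+2) = 3 × 0.5721^2 × 0.4279^1 = 0.420153
P(M+4) = 3 × 0.5721^1 × 0.4279^2 = 0.314252
P(M+6) = 0.4279^3 = 0.078348
The M+2 peak is largest (0.420153); scaling to 100 gives 44.6 : 100.0 : 74.8 : 18.6.

44.6 : 100.0 : 74.8 : 18.6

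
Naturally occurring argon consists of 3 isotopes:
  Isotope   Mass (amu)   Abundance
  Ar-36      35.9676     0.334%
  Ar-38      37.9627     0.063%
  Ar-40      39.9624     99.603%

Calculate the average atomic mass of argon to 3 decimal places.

39.948 amu

The abundance-weighted mean is 0.00334 × 35.9676 + 0.00063 × 37.9627 + 0.99603 × 39.9624
= 0.12013 + 0.02392 + 39.80375 = 39.94780 amu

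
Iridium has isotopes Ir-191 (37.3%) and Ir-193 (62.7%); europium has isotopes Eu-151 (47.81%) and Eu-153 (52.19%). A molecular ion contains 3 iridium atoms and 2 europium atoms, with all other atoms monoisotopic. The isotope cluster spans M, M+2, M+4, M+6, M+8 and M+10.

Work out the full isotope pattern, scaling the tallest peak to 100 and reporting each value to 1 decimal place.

Iridium pattern (n=3): 0.05189512 : 0.26170165 : 0.43991135 : 0.24649188
Europium pattern (n=2): 0.22857961 : 0.49904078 : 0.27237961
Convolve the two distributions (both contribute in 2-u steps):
  M: 0.05189512×0.22857961 = 0.011862
  M+2: 0.05189512×0.49904078 + 0.26170165×0.22857961 = 0.085717
  M+4: 0.05189512×0.27237961 + 0.26170165×0.49904078 + 0.43991135×0.22857961 = 0.245290
  M+6: 0.26170165×0.27237961 + 0.43991135×0.49904078 + 0.24649188×0.22857961 = 0.347159
  M+8: 0.43991135×0.27237961 + 0.24649188×0.49904078 = 0.242832
  M+10: 0.24649188×0.27237961 = 0.067139
Scale to base peak (0.347159) = 100: 3.4 : 24.7 : 70.7 : 100.0 : 69.9 : 19.3

3.4 : 24.7 : 70.7 : 100.0 : 69.9 : 19.3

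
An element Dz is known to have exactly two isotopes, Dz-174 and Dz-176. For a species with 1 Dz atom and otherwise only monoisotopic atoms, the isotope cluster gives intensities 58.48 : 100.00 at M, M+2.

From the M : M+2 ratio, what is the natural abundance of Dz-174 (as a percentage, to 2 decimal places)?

36.90%

Let p = fractional abundance of Dz-174. I(M+2)/I(M) = [C(1,1)·p^0·(1−p)] / p^1 = 1·(1−p)/p = 100.00/58.48 = 1.7100
(1−p)/p = 1.7100/1 = 1.7100  ⇒  p = 1/(1 + 1.7100) = 0.3690
Dz-174: 36.90%, Dz-176: 63.10%.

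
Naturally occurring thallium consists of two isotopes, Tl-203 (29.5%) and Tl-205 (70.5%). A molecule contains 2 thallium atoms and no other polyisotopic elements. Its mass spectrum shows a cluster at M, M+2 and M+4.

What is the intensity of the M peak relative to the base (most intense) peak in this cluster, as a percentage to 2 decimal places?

17.51%

Term probabilities: M 0.0870, M+2 0.4160, M+4 0.4970. Base peak = M+4.
P(M+4) = C(2,2) × 0.295^0 × 0.705^2 = 1 × 1.0000 × 0.497025 = 0.497025 (base)
P(M) = C(2,0) × 0.295^2 × 0.705^0 = 1 × 0.087025 × 1.0000 = 0.087025
Relative intensity = 0.087025 / 0.497025 × 100 = 17.51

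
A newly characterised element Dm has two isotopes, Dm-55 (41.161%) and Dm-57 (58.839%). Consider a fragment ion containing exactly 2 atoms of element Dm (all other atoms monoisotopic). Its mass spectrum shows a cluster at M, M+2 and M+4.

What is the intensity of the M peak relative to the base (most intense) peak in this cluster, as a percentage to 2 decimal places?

34.98%

Binomial terms of (0.41161 + 0.58839)^2: M 0.1694, M+2 0.4844, M+4 0.3462 → M+2 is the base peak.
P(M+2) = C(2,1) × 0.41161^1 × 0.58839^1 = 2 × 0.41161 × 0.58839 = 0.484374 (base)
P(M) = C(2,0) × 0.41161^2 × 0.58839^0 = 1 × 0.16942279 × 1.0000 = 0.169423
Relative intensity = 0.169423 / 0.484374 × 100 = 34.98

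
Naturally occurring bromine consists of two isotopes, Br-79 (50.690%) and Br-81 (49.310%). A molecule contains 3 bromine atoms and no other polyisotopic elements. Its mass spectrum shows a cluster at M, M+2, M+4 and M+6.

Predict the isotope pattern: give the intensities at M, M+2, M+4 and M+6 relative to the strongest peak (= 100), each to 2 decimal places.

Each Br atom is independently Br-79 (p = 0.50690) or Br-81 (q = 0.49310); the cluster is the binomial expansion (p + q)^3.
P(M) = 0.50690^3 = 0.130247
P(M+2) = 3 × 0.50690^2 × 0.49310^1 = 0.380103
P(M+4) = 3 × 0.50690^1 × 0.49310^2 = 0.369755
P(M+6) = 0.49310^3 = 0.119896
The M+2 peak is largest (0.380103); scaling to 100 gives 34.27 : 100.00 : 97.28 : 31.54.

34.27 : 100.00 : 97.28 : 31.54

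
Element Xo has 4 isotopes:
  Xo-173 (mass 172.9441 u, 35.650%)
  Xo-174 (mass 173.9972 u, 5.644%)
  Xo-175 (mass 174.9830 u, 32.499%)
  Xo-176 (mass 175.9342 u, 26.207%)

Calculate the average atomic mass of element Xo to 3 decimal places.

174.450 u

Weight each isotope mass by its fractional abundance: 0.35650 × 172.9441 + 0.05644 × 173.9972 + 0.32499 × 174.9830 + 0.26207 × 175.9342
= 61.65457 + 9.82040 + 56.86773 + 46.10708 = 174.44978 u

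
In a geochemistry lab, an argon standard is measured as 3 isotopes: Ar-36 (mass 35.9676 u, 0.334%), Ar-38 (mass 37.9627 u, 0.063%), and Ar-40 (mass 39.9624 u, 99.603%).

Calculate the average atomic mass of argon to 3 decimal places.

39.948 u

The abundance-weighted mean is 0.00334 × 35.9676 + 0.00063 × 37.9627 + 0.99603 × 39.9624
= 0.12013 + 0.02392 + 39.80375 = 39.94780 u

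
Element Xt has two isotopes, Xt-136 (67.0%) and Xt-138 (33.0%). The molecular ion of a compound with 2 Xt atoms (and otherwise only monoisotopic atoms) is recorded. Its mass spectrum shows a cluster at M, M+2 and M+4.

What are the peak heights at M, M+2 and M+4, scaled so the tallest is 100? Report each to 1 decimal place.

The 2 Xt atoms are independent, so intensities follow the terms of (0.670 + 0.330)^2.
P(M) = 0.670^2 = 0.448900
P(M+2) = 2 × 0.670^1 × 0.330^1 = 0.442200
P(M+4) = 0.330^2 = 0.108900
The M peak is largest (0.448900); scaling to 100 gives 100.0 : 98.5 : 24.3.

100.0 : 98.5 : 24.3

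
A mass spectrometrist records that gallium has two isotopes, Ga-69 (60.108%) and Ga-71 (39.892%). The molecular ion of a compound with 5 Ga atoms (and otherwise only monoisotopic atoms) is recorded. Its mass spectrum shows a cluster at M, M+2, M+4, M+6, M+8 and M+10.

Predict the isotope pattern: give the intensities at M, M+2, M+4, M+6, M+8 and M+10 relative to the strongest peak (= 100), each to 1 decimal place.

Each Ga atom is independently Ga-69 (p = 0.60108) or Ga-71 (q = 0.39892); the cluster is the binomial expansion (p + q)^5.
P(M) = 0.60108^5 = 0.078462
P(M+2) = 5 × 0.60108^4 × 0.39892^1 = 0.260366
P(M+4) = 10 × 0.60108^3 × 0.39892^2 = 0.345596
P(M+6) = 10 × 0.60108^2 × 0.39892^3 = 0.229362
P(M+8) = 5 × 0.60108^1 × 0.39892^4 = 0.076111
P(M+10) = 0.39892^5 = 0.010103
The M+4 peak is largest (0.345596); scaling to 100 gives 22.7 : 75.3 : 100.0 : 66.4 : 22.0 : 2.9.

22.7 : 75.3 : 100.0 : 66.4 : 22.0 : 2.9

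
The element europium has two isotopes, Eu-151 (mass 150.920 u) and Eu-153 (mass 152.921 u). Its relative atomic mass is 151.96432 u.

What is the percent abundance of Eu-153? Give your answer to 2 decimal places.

52.19%

With x = fraction of Eu-151 (so Eu-153 is 1 − x):
150.920·x + 152.921·(1 − x) = 151.96432
(150.920 − 152.921)·x = 151.96432 − 152.921
x = -0.95668 / -2.001 = 0.47810 → 47.81% Eu-151, 52.19% Eu-153.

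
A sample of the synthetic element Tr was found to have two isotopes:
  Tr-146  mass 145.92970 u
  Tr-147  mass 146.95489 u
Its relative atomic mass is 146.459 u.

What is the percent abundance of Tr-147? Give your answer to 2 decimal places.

With x = fraction of Tr-146 (so Tr-147 is 1 − x):
145.92970·x + 146.95489·(1 − x) = 146.459
(145.92970 − 146.95489)·x = 146.459 − 146.95489
x = -0.49589 / -1.02519 = 0.48371 → 48.37% Tr-146, 51.63% Tr-147.

51.63%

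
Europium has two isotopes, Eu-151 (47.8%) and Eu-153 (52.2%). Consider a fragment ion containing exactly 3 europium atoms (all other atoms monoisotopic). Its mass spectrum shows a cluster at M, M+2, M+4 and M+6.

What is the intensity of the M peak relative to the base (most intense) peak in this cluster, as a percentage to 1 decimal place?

Binomial terms of (0.478 + 0.522)^3: M 0.1092, M+2 0.3578, M+4 0.3907, M+6 0.1422 → M+4 is the base peak.
P(M+4) = C(3,2) × 0.478^1 × 0.522^2 = 3 × 0.4780 × 0.272484 = 0.390742 (base)
P(M) = C(3,0) × 0.478^3 × 0.522^0 = 1 × 0.10921535 × 1.0000 = 0.109215
Relative intensity = 0.109215 / 0.390742 × 100 = 28.0

28.0%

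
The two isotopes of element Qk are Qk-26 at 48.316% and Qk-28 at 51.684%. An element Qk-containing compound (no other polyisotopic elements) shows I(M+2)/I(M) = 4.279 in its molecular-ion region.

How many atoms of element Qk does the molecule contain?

4

The M+2/M ratio from n Qk atoms is n · q/p = n · 0.51684/0.48316.
n = 4.279 × 0.48316/0.51684 = 4.00 ≈ 4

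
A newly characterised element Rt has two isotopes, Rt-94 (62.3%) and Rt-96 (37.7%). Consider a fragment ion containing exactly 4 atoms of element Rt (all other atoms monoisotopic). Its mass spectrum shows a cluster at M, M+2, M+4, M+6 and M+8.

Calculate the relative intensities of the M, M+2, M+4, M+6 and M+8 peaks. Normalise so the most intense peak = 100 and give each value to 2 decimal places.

41.31 : 100.00 : 90.77 : 36.62 : 5.54

The 4 Rt atoms are independent, so intensities follow the terms of (0.623 + 0.377)^4.
P(M) = 0.623^4 = 0.150644
P(M+2) = 4 × 0.623^3 × 0.377^1 = 0.364641
P(M+4) = 6 × 0.623^2 × 0.377^2 = 0.330986
P(M+6) = 4 × 0.623^1 × 0.377^3 = 0.133528
P(M+8) = 0.377^4 = 0.020201
The M+2 peak is largest (0.364641); scaling to 100 gives 41.31 : 100.00 : 90.77 : 36.62 : 5.54.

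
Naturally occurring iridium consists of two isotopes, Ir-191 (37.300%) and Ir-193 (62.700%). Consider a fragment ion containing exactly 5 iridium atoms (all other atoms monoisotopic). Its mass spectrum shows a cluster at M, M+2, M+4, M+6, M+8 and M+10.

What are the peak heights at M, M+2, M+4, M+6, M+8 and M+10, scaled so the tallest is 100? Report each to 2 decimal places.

2.11 : 17.70 : 59.49 : 100.00 : 84.05 : 28.26

Each Ir atom is independently Ir-191 (p = 0.37300) or Ir-193 (q = 0.62700); the cluster is the binomial expansion (p + q)^5.
P(M) = 0.37300^5 = 0.007220
P(M+2) = 5 × 0.37300^4 × 0.62700^1 = 0.060684
P(M+4) = 10 × 0.37300^3 × 0.62700^2 = 0.204015
P(M+6) = 10 × 0.37300^2 × 0.62700^3 = 0.342942
P(M+8) = 5 × 0.37300^1 × 0.62700^4 = 0.288237
P(M+10) = 0.62700^5 = 0.096903
The M+6 peak is largest (0.342942); scaling to 100 gives 2.11 : 17.70 : 59.49 : 100.00 : 84.05 : 28.26.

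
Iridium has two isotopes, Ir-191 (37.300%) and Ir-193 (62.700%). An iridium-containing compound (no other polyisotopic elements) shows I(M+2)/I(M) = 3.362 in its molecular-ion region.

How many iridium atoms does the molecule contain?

2

With n Ir atoms, P(M+2)/P(M) = C(n,1)·p^(n−1)q / p^n = n·q/p = n · 0.62700/0.37300.
n = 3.362 × 0.37300/0.62700 = 2.00 ≈ 2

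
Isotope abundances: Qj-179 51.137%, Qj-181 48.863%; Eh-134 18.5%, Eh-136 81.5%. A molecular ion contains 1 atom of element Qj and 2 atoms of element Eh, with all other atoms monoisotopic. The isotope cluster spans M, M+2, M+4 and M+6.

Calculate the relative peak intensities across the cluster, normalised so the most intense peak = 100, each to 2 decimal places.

3.59 : 35.10 : 100.00 : 66.64

Element Qj pattern (n=1): 0.51137 : 0.48863
Element Eh pattern (n=2): 0.034225 : 0.30155 : 0.664225
Convolve the two distributions (both contribute in 2-u steps):
  M: 0.51137×0.034225 = 0.017502
  M+2: 0.51137×0.30155 + 0.48863×0.034225 = 0.170927
  M+4: 0.51137×0.664225 + 0.48863×0.30155 = 0.487011
  M+6: 0.48863×0.664225 = 0.324560
Scale to base peak (0.487011) = 100: 3.59 : 35.10 : 100.00 : 66.64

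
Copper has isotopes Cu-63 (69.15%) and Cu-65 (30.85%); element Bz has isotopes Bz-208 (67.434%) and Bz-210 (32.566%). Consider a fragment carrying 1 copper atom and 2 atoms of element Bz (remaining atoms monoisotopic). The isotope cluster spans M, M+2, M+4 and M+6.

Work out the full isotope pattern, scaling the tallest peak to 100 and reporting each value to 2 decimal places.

Copper pattern (n=1): 0.6915 : 0.3085
Element Bz pattern (n=2): 0.45473444 : 0.43921113 : 0.10605444
Convolve the two distributions (both contribute in 2-u steps):
  M: 0.6915×0.45473444 = 0.314449
  M+2: 0.6915×0.43921113 + 0.3085×0.45473444 = 0.444000
  M+4: 0.6915×0.10605444 + 0.3085×0.43921113 = 0.208833
  M+6: 0.3085×0.10605444 = 0.032718
Scale to base peak (0.444000) = 100: 70.82 : 100.00 : 47.03 : 7.37

70.82 : 100.00 : 47.03 : 7.37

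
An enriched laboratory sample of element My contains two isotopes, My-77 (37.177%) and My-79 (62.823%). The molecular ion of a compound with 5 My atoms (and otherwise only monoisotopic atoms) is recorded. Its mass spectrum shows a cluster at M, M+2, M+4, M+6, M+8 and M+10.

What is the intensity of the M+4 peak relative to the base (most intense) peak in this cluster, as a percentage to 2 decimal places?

59.18%

Term probabilities: M 0.0071, M+2 0.0600, M+4 0.2028, M+6 0.3427, M+8 0.2895, M+10 0.0979. Base peak = M+6.
P(M+6) = C(5,3) × 0.37177^2 × 0.62823^3 = 10 × 0.13821293 × 0.24794538 = 0.342693 (base)
P(M+4) = C(5,2) × 0.37177^3 × 0.62823^2 = 10 × 0.05138342 × 0.39467293 = 0.202796
Relative intensity = 0.202796 / 0.342693 × 100 = 59.18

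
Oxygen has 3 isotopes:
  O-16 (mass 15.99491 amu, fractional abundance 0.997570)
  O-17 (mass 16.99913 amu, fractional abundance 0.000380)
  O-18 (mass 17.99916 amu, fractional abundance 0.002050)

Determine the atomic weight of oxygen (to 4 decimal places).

15.9994 amu

Average mass = Σ (abundance × isotope mass) = 0.997570 × 15.99491 + 0.000380 × 16.99913 + 0.002050 × 17.99916
= 15.956042 + 0.006460 + 0.036898 = 15.999400 amu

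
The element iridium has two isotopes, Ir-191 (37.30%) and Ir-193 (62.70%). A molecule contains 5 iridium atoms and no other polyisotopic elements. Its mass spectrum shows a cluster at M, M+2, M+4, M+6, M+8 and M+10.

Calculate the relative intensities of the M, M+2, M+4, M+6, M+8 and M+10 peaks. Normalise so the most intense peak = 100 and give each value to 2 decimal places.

Each Ir atom is independently Ir-191 (p = 0.3730) or Ir-193 (q = 0.6270); the cluster is the binomial expansion (p + q)^5.
P(M) = 0.3730^5 = 0.007220
P(M+2) = 5 × 0.3730^4 × 0.6270^1 = 0.060684
P(M+4) = 10 × 0.3730^3 × 0.6270^2 = 0.204015
P(M+6) = 10 × 0.3730^2 × 0.6270^3 = 0.342942
P(M+8) = 5 × 0.3730^1 × 0.6270^4 = 0.288237
P(M+10) = 0.6270^5 = 0.096903
The M+6 peak is largest (0.342942); scaling to 100 gives 2.11 : 17.70 : 59.49 : 100.00 : 84.05 : 28.26.

2.11 : 17.70 : 59.49 : 100.00 : 84.05 : 28.26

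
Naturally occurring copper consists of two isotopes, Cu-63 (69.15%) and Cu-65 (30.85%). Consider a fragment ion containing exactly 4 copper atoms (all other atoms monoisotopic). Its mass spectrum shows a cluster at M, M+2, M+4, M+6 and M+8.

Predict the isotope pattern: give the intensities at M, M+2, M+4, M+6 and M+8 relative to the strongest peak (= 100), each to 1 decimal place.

56.0 : 100.0 : 66.9 : 19.9 : 2.2

Each Cu atom is independently Cu-63 (p = 0.6915) or Cu-65 (q = 0.3085); the cluster is the binomial expansion (p + q)^4.
P(M) = 0.6915^4 = 0.228649
P(M+2) = 4 × 0.6915^3 × 0.3085^1 = 0.408030
P(M+4) = 6 × 0.6915^2 × 0.3085^2 = 0.273052
P(M+6) = 4 × 0.6915^1 × 0.3085^3 = 0.081212
P(M+8) = 0.3085^4 = 0.009058
The M+2 peak is largest (0.408030); scaling to 100 gives 56.0 : 100.0 : 66.9 : 19.9 : 2.2.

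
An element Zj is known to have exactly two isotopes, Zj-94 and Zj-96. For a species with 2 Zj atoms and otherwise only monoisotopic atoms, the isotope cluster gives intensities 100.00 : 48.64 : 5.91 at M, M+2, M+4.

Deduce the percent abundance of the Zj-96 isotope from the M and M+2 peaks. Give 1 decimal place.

Write p for the Zj-94 fraction. I(M+2)/I(M) = [C(2,1)·p^1·(1−p)] / p^2 = 2·(1−p)/p = 48.64/100.00 = 0.4864
(1−p)/p = 0.4864/2 = 0.2432  ⇒  p = 1/(1 + 0.2432) = 0.8044
Zj-94: 80.4%, Zj-96: 19.6%.

19.6%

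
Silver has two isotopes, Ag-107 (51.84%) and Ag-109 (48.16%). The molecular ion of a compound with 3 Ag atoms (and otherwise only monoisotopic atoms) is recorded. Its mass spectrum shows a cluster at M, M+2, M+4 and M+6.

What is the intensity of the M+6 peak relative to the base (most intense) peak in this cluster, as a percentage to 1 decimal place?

Binomial terms of (0.5184 + 0.4816)^3: M 0.1393, M+2 0.3883, M+4 0.3607, M+6 0.1117 → M+2 is the base peak.
P(M+2) = C(3,1) × 0.5184^2 × 0.4816^1 = 3 × 0.26873856 × 0.4816 = 0.388273 (base)
P(M+6) = C(3,3) × 0.5184^0 × 0.4816^3 = 1 × 1.0000 × 0.11170161 = 0.111702
Relative intensity = 0.111702 / 0.388273 × 100 = 28.8

28.8%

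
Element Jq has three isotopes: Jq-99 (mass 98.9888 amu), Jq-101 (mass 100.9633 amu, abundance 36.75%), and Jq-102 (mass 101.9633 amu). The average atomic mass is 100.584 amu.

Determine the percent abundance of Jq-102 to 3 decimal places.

29.234%

The remaining 63.25% is split between Jq-99 (fraction x) and Jq-102 (fraction 0.6325 − x).
Substituting: 98.9888x + 101.9633(0.6325 − x) = 63.47998725
(98.9888 − 101.9633)x = -1.0118  ⇒  x = 0.34016, y = 0.29234
Jq-99: 34.016%, Jq-102: 29.234%.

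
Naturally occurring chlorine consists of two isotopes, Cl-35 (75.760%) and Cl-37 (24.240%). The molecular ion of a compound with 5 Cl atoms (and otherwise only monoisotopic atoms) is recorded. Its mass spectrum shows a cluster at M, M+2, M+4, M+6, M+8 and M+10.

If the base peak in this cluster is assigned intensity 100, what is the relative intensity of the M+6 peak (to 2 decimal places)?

Binomial terms of (0.75760 + 0.24240)^5: M 0.2496, M+2 0.3993, M+4 0.2555, M+6 0.0817, M+8 0.0131, M+10 0.0008 → M+2 is the base peak.
P(M+2) = C(5,1) × 0.75760^4 × 0.24240^1 = 5 × 0.32942751 × 0.2424 = 0.399266 (base)
P(M+6) = C(5,3) × 0.75760^2 × 0.24240^3 = 10 × 0.57395776 × 0.01424288 = 0.081748
Relative intensity = 0.081748 / 0.399266 × 100 = 20.47

20.47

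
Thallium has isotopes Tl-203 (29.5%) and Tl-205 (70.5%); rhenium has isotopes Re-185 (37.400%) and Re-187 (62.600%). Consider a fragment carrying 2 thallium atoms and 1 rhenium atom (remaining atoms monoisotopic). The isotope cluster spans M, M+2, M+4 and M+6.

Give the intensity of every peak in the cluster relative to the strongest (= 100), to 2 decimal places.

7.29 : 47.07 : 100.00 : 69.72

Thallium pattern (n=2): 0.087025 : 0.41595 : 0.497025
Rhenium pattern (n=1): 0.3740 : 0.6260
Convolve the two distributions (both contribute in 2-u steps):
  M: 0.087025×0.3740 = 0.032547
  M+2: 0.087025×0.6260 + 0.41595×0.3740 = 0.210043
  M+4: 0.41595×0.6260 + 0.497025×0.3740 = 0.446272
  M+6: 0.497025×0.6260 = 0.311138
Scale to base peak (0.446272) = 100: 7.29 : 47.07 : 100.00 : 69.72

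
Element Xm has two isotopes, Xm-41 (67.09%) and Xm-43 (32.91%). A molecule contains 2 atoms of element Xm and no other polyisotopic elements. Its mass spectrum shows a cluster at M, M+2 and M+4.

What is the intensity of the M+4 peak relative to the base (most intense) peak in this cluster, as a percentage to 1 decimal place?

24.1%

Binomial terms of (0.6709 + 0.3291)^2: M 0.4501, M+2 0.4416, M+4 0.1083 → M is the base peak.
P(M) = C(2,0) × 0.6709^2 × 0.3291^0 = 1 × 0.45010681 × 1.0000 = 0.450107 (base)
P(M+4) = C(2,2) × 0.6709^0 × 0.3291^2 = 1 × 1.0000 × 0.10830681 = 0.108307
Relative intensity = 0.108307 / 0.450107 × 100 = 24.1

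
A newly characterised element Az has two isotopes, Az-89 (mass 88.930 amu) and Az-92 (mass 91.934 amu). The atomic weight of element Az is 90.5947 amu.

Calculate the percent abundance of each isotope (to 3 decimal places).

With x = fraction of Az-89 (so Az-92 is 1 − x):
88.930·x + 91.934·(1 − x) = 90.5947
(88.930 − 91.934)·x = 90.5947 − 91.934
x = -1.3393 / -3.004 = 0.44584 → 44.584% Az-89, 55.416% Az-92.

Az-89: 44.584%, Az-92: 55.416%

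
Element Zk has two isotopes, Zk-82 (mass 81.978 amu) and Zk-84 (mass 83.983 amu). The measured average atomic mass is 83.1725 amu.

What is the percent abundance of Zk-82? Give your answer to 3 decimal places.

40.424%

Writing the weighted mean with unknown fraction x of Zk-82:
81.978·x + 83.983·(1 − x) = 83.1725
(81.978 − 83.983)·x = 83.1725 − 83.983
x = -0.8105 / -2.005 = 0.40424 → 40.424% Zk-82, 59.576% Zk-84.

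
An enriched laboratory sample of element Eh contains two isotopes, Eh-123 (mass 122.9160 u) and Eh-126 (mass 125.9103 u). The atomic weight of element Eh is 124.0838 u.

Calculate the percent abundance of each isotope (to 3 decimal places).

Eh-123: 60.999%, Eh-126: 39.001%

Writing the weighted mean with unknown fraction x of Eh-123:
122.9160·x + 125.9103·(1 − x) = 124.0838
(122.9160 − 125.9103)·x = 124.0838 − 125.9103
x = -1.8265 / -2.9943 = 0.60999 → 60.999% Eh-123, 39.001% Eh-126.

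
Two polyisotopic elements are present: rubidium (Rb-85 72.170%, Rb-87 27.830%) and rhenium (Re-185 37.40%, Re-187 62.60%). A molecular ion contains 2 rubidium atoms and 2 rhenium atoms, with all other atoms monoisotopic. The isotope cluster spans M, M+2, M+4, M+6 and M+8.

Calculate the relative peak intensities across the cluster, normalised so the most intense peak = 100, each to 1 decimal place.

Rubidium pattern (n=2): 0.52085089 : 0.40169822 : 0.07745089
Rhenium pattern (n=2): 0.139876 : 0.468248 : 0.391876
Convolve the two distributions (both contribute in 2-u steps):
  M: 0.52085089×0.139876 = 0.072855
  M+2: 0.52085089×0.468248 + 0.40169822×0.139876 = 0.300075
  M+4: 0.52085089×0.391876 + 0.40169822×0.468248 + 0.07745089×0.139876 = 0.403037
  M+6: 0.40169822×0.391876 + 0.07745089×0.468248 = 0.193682
  M+8: 0.07745089×0.391876 = 0.030351
Scale to base peak (0.403037) = 100: 18.1 : 74.5 : 100.0 : 48.1 : 7.5

18.1 : 74.5 : 100.0 : 48.1 : 7.5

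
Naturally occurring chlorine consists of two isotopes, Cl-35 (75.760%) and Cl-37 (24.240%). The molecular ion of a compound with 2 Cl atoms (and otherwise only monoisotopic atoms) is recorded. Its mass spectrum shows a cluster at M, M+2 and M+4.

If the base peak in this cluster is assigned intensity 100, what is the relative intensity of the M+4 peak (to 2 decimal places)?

10.24

(0.75760 + 0.24240)^2 gives M 0.5740, M+2 0.3673, M+4 0.0588; the largest is M.
P(M) = C(2,0) × 0.75760^2 × 0.24240^0 = 1 × 0.57395776 × 1.0000 = 0.573958 (base)
P(M+4) = C(2,2) × 0.75760^0 × 0.24240^2 = 1 × 1.0000 × 0.05875776 = 0.058758
Relative intensity = 0.058758 / 0.573958 × 100 = 10.24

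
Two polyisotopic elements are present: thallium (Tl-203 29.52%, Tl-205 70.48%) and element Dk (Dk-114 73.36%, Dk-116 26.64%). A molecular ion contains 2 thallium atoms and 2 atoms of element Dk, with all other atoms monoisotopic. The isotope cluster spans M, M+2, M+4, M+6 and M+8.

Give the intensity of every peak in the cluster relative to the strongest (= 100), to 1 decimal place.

Thallium pattern (n=2): 0.08714304 : 0.41611392 : 0.49674304
Element Dk pattern (n=2): 0.53816896 : 0.39086208 : 0.07096896
Convolve the two distributions (both contribute in 2-u steps):
  M: 0.08714304×0.53816896 = 0.046898
  M+2: 0.08714304×0.39086208 + 0.41611392×0.53816896 = 0.258001
  M+4: 0.08714304×0.07096896 + 0.41611392×0.39086208 + 0.49674304×0.53816896 = 0.436159
  M+6: 0.41611392×0.07096896 + 0.49674304×0.39086208 = 0.223689
  M+8: 0.49674304×0.07096896 = 0.035253
Scale to base peak (0.436159) = 100: 10.8 : 59.2 : 100.0 : 51.3 : 8.1

10.8 : 59.2 : 100.0 : 51.3 : 8.1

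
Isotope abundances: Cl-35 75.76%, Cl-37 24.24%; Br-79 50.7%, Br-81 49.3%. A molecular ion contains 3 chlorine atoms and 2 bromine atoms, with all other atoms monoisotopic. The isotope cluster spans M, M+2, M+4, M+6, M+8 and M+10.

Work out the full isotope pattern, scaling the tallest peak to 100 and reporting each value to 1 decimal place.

32.1 : 93.1 : 100.0 : 49.3 : 11.4 : 1.0

Chlorine pattern (n=3): 0.4348304 : 0.41738208 : 0.13354464 : 0.01424288
Bromine pattern (n=2): 0.257049 : 0.499902 : 0.243049
Convolve the two distributions (both contribute in 2-u steps):
  M: 0.4348304×0.257049 = 0.111773
  M+2: 0.4348304×0.499902 + 0.41738208×0.257049 = 0.324660
  M+4: 0.4348304×0.243049 + 0.41738208×0.499902 + 0.13354464×0.257049 = 0.348663
  M+6: 0.41738208×0.243049 + 0.13354464×0.499902 + 0.01424288×0.257049 = 0.171865
  M+8: 0.13354464×0.243049 + 0.01424288×0.499902 = 0.039578
  M+10: 0.01424288×0.243049 = 0.003462
Scale to base peak (0.348663) = 100: 32.1 : 93.1 : 100.0 : 49.3 : 11.4 : 1.0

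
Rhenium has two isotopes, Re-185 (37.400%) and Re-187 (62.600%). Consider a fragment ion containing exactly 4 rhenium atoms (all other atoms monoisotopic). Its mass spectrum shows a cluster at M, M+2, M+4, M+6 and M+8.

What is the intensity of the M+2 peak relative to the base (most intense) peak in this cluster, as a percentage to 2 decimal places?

35.69%

(0.37400 + 0.62600)^4 gives M 0.0196, M+2 0.1310, M+4 0.3289, M+6 0.3670, M+8 0.1536; the largest is M+6.
P(M+6) = C(4,3) × 0.37400^1 × 0.62600^3 = 4 × 0.3740 × 0.24531438 = 0.366990 (base)
P(M+2) = C(4,1) × 0.37400^3 × 0.62600^1 = 4 × 0.05231362 × 0.6260 = 0.130993
Relative intensity = 0.130993 / 0.366990 × 100 = 35.69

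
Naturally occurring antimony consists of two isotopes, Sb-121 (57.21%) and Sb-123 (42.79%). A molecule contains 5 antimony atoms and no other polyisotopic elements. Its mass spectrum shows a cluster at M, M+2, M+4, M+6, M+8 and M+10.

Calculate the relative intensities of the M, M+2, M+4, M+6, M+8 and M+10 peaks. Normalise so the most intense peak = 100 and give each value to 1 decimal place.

Expanding (0.5721 + 0.4279)^5:
P(M) = 0.5721^5 = 0.061286
P(M+2) = 5 × 0.5721^4 × 0.4279^1 = 0.229192
P(M+4) = 10 × 0.5721^3 × 0.4279^2 = 0.342847
P(M+6) = 10 × 0.5721^2 × 0.4279^3 = 0.256431
P(M+8) = 5 × 0.5721^1 × 0.4279^4 = 0.095898
P(M+10) = 0.4279^5 = 0.014345
The M+4 peak is largest (0.342847); scaling to 100 gives 17.9 : 66.8 : 100.0 : 74.8 : 28.0 : 4.2.

17.9 : 66.8 : 100.0 : 74.8 : 28.0 : 4.2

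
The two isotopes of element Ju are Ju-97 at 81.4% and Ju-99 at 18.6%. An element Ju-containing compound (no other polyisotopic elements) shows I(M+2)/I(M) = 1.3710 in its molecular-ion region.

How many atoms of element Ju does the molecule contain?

With n Ju atoms, P(M+2)/P(M) = C(n,1)·p^(n−1)q / p^n = n·q/p = n · 0.186/0.814.
n = 1.3710 × 0.814/0.186 = 6.00 ≈ 6

6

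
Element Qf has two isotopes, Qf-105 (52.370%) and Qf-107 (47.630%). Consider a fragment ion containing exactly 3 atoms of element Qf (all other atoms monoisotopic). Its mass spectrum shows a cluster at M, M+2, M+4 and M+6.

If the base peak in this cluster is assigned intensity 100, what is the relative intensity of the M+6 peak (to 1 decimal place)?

Term probabilities: M 0.1436, M+2 0.3919, M+4 0.3564, M+6 0.1081. Base peak = M+2.
P(M+2) = C(3,1) × 0.52370^2 × 0.47630^1 = 3 × 0.27426169 × 0.4763 = 0.391893 (base)
P(M+6) = C(3,3) × 0.52370^0 × 0.47630^3 = 1 × 1.0000 × 0.10805422 = 0.108054
Relative intensity = 0.108054 / 0.391893 × 100 = 27.6

27.6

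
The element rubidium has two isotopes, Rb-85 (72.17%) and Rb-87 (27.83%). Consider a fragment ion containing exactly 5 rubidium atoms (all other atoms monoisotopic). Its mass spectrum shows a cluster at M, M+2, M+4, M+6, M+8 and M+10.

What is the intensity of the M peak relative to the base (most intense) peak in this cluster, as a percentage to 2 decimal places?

51.86%

Binomial terms of (0.7217 + 0.2783)^5: M 0.1958, M+2 0.3775, M+4 0.2911, M+6 0.1123, M+8 0.0216, M+10 0.0017 → M+2 is the base peak.
P(M+2) = C(5,1) × 0.7217^4 × 0.2783^1 = 5 × 0.27128565 × 0.2783 = 0.377494 (base)
P(M) = C(5,0) × 0.7217^5 × 0.2783^0 = 1 × 0.19578685 × 1.0000 = 0.195787
Relative intensity = 0.195787 / 0.377494 × 100 = 51.86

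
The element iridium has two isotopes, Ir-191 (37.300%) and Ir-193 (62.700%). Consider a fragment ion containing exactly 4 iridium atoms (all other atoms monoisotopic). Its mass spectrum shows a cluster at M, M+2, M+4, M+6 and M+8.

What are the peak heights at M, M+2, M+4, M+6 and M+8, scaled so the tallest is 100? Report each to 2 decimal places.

5.26 : 35.39 : 89.23 : 100.00 : 42.02

Expanding (0.37300 + 0.62700)^4:
P(M) = 0.37300^4 = 0.019357
P(M+2) = 4 × 0.37300^3 × 0.62700^1 = 0.130153
P(M+4) = 6 × 0.37300^2 × 0.62700^2 = 0.328174
P(M+6) = 4 × 0.37300^1 × 0.62700^3 = 0.367766
P(M+8) = 0.62700^4 = 0.154550
The M+6 peak is largest (0.367766); scaling to 100 gives 5.26 : 35.39 : 89.23 : 100.00 : 42.02.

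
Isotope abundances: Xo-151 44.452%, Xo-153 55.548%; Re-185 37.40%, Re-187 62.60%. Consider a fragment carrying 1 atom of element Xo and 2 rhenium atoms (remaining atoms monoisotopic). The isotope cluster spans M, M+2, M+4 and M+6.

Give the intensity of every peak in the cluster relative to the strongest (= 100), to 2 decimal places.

Element Xo pattern (n=1): 0.44452 : 0.55548
Rhenium pattern (n=2): 0.139876 : 0.468248 : 0.391876
Convolve the two distributions (both contribute in 2-u steps):
  M: 0.44452×0.139876 = 0.062178
  M+2: 0.44452×0.468248 + 0.55548×0.139876 = 0.285844
  M+4: 0.44452×0.391876 + 0.55548×0.468248 = 0.434299
  M+6: 0.55548×0.391876 = 0.217679
Scale to base peak (0.434299) = 100: 14.32 : 65.82 : 100.00 : 50.12

14.32 : 65.82 : 100.00 : 50.12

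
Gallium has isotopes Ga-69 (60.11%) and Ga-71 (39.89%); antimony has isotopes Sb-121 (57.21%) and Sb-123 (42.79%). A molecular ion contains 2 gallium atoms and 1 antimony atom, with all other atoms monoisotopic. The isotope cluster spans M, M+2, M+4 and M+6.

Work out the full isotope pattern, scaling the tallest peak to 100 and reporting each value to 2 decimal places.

Gallium pattern (n=2): 0.36132121 : 0.47955758 : 0.15912121
Antimony pattern (n=1): 0.5721 : 0.4279
Convolve the two distributions (both contribute in 2-u steps):
  M: 0.36132121×0.5721 = 0.206712
  M+2: 0.36132121×0.4279 + 0.47955758×0.5721 = 0.428964
  M+4: 0.47955758×0.4279 + 0.15912121×0.5721 = 0.296236
  M+6: 0.15912121×0.4279 = 0.068088
Scale to base peak (0.428964) = 100: 48.19 : 100.00 : 69.06 : 15.87

48.19 : 100.00 : 69.06 : 15.87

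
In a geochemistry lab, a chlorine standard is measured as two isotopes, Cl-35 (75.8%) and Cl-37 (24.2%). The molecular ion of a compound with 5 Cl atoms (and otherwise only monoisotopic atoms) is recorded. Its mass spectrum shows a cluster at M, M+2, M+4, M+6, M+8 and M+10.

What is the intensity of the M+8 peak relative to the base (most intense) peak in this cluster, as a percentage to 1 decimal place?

(0.758 + 0.242)^5 gives M 0.2502, M+2 0.3994, M+4 0.2551, M+6 0.0814, M+8 0.0130, M+10 0.0008; the largest is M+2.
P(M+2) = C(5,1) × 0.758^4 × 0.242^1 = 5 × 0.33012379 × 0.2420 = 0.399450 (base)
P(M+8) = C(5,4) × 0.758^1 × 0.242^4 = 5 × 0.7580 × 0.00342974 = 0.012999
Relative intensity = 0.012999 / 0.399450 × 100 = 3.3

3.3%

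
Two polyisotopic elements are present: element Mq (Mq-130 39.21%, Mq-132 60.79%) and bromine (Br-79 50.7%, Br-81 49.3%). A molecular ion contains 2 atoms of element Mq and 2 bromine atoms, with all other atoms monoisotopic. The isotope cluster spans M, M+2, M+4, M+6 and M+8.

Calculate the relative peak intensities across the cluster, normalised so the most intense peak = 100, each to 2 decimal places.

Element Mq pattern (n=2): 0.15374241 : 0.47671518 : 0.36954241
Bromine pattern (n=2): 0.257049 : 0.499902 : 0.243049
Convolve the two distributions (both contribute in 2-u steps):
  M: 0.15374241×0.257049 = 0.039519
  M+2: 0.15374241×0.499902 + 0.47671518×0.257049 = 0.199395
  M+4: 0.15374241×0.243049 + 0.47671518×0.499902 + 0.36954241×0.257049 = 0.370668
  M+6: 0.47671518×0.243049 + 0.36954241×0.499902 = 0.300600
  M+8: 0.36954241×0.243049 = 0.089817
Scale to base peak (0.370668) = 100: 10.66 : 53.79 : 100.00 : 81.10 : 24.23

10.66 : 53.79 : 100.00 : 81.10 : 24.23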